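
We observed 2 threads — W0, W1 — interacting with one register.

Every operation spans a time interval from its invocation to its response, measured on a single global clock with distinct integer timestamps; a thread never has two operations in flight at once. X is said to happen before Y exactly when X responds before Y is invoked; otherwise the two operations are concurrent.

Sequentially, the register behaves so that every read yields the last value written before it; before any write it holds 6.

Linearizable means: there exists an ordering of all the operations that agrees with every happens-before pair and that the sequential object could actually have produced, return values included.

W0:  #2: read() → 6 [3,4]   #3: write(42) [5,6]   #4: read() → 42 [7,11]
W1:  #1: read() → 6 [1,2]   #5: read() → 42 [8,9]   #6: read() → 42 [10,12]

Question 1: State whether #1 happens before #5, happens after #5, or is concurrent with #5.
Answer: before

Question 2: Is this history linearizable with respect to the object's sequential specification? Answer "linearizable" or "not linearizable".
linearizable

a witness: #1, #2, #3, #4, #5, #6
1. #1 read() → 6, leaving value 6
2. #2 read() → 6, leaving value 6
3. #3 write(42), leaving value 42
4. #4 read() → 42, leaving value 42
5. #5 read() → 42, leaving value 42
6. #6 read() → 42, leaving value 42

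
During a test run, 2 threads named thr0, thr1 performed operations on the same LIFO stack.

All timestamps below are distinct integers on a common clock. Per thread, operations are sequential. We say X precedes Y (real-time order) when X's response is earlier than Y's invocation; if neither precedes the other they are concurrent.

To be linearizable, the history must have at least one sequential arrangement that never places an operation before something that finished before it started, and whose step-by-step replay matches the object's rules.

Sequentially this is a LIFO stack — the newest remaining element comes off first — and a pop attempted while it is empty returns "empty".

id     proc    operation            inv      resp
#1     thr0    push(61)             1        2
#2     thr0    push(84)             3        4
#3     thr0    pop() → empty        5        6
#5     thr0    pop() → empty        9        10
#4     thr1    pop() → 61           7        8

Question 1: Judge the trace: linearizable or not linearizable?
not linearizable

already the first 6 events (up to #3's response at time 6) admit no linearization; the first 5 still do
the completed operations (3 total) allow one real-time order; the LIFO stack replay rejects it
sample order #1, #2, #3 stalls at step 3 — #3 pop() → empty has no legal effect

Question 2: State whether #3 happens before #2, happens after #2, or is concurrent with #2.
after

#3 spans [5,6], #2 spans [3,4]
resp(#2)=4 < inv(#3)=5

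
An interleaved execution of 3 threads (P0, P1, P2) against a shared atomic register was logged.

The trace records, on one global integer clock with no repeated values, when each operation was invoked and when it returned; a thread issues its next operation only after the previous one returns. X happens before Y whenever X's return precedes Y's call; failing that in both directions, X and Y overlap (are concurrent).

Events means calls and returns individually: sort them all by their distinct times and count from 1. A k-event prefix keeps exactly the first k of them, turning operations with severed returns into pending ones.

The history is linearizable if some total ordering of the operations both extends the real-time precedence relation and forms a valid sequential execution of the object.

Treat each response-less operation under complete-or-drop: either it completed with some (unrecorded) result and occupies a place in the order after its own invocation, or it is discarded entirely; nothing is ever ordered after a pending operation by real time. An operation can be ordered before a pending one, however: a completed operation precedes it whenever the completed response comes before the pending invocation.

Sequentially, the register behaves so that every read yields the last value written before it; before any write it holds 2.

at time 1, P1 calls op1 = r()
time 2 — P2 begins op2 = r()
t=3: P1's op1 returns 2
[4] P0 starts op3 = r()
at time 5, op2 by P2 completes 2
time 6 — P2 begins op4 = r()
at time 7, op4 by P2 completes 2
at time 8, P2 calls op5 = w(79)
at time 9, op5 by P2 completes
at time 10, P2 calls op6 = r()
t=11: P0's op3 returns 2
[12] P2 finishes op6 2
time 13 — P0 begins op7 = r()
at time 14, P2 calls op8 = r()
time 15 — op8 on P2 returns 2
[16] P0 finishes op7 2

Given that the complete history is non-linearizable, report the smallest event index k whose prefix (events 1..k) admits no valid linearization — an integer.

events 1..11 are still linearizable — one witness is op1, op2, op3, op4, op5:
step 1: op1 r() → 2 — value 2
step 2: op2 r() → 2 — value 2
step 3: op3 r() → 2 — value 2
step 4: op4 r() → 2 — value 2
step 5: op5 w(79) — value 79
at event 12 (op6's time-12 response) nothing linearizes any more
e.g. op1, op2, op3, op4, op5, op6: illegal at step 6, since op6 r() → 2 cannot apply there
e.g. op1, op2, op4, op3, op5, op6: illegal at step 6, since op6 r() → 2 cannot apply there

12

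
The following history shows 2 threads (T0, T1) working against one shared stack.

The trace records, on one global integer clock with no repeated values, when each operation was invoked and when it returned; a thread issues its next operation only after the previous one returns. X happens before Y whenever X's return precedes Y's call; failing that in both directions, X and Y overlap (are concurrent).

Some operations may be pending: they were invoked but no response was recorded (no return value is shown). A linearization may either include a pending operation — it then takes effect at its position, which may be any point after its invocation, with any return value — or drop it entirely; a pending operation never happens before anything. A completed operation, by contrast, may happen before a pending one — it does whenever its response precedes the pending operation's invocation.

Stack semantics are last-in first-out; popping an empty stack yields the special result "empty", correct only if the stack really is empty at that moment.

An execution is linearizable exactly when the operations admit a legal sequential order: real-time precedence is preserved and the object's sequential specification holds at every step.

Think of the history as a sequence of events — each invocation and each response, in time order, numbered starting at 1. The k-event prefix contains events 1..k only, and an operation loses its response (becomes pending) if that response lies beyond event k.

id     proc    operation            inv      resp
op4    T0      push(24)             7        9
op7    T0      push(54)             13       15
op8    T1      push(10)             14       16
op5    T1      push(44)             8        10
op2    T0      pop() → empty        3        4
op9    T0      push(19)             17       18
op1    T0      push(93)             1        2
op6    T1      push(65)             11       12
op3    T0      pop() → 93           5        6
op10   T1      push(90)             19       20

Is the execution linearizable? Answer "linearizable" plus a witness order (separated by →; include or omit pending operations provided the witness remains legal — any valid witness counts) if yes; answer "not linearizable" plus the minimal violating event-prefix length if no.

the violation lands at event 4, op2's response at time 4: events 1..3 linearize, events 1..4 do not
exactly one order of the 2 completed ops respects real time; the stack replay fails
sample order op1, op2 stalls at step 2 — op2 pop() → empty has no legal effect

not linearizable — minimal violating prefix: 4 events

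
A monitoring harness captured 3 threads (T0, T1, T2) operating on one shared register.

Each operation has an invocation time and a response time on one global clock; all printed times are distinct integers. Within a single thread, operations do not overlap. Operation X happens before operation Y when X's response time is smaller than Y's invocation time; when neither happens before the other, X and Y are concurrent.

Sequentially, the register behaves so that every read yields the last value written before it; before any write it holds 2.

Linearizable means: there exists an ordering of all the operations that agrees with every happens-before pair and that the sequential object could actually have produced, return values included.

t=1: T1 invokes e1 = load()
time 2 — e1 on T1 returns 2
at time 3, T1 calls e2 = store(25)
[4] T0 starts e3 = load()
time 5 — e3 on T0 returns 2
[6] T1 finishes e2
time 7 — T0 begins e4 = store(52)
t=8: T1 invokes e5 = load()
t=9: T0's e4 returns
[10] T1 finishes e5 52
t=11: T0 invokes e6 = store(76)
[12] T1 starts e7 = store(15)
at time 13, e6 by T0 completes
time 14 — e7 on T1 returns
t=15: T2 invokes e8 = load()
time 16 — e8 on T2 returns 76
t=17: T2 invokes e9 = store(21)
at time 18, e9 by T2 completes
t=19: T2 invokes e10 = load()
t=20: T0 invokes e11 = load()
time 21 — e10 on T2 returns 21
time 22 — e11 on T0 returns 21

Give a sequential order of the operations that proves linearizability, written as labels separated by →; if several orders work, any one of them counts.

step 1: e1 load() → 2 — value 2
step 2: e3 load() → 2 — value 2
step 3: e2 store(25) — value 25
step 4: e4 store(52) — value 52
step 5: e5 load() → 52 — value 52
step 6: e7 store(15) — value 15
step 7: e6 store(76) — value 76
step 8: e8 load() → 76 — value 76
step 9: e9 store(21) — value 21
step 10: e10 load() → 21 — value 21
step 11: e11 load() → 21 — value 21

e1 → e3 → e2 → e4 → e5 → e7 → e6 → e8 → e9 → e10 → e11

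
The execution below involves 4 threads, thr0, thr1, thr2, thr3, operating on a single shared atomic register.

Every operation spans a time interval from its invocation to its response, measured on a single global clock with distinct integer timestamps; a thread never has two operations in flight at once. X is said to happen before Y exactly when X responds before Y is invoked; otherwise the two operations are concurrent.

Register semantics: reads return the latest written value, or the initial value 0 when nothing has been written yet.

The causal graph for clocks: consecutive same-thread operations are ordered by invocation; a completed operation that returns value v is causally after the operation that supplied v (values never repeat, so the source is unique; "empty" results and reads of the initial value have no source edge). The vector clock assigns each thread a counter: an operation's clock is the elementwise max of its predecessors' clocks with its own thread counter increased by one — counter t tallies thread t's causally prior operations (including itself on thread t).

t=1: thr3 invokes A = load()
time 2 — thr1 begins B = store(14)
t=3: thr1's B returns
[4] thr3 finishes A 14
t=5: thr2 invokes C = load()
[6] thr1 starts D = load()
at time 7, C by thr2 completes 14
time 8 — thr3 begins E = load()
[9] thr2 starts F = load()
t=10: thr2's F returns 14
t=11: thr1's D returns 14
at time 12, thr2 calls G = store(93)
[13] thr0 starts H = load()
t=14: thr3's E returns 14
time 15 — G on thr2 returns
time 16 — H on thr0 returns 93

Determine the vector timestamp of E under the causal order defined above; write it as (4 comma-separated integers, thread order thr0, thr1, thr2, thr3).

no predecessors for B (invoked 2): thr1 increments from zero → (0, 1, 0, 0)
VC(A, invoked at 1): max of VC(B)=(0, 1, 0, 0), then +1 on thread thr3 → (0, 1, 0, 1)
VC(C, invoked at 5): max of VC(B)=(0, 1, 0, 0), then +1 on thread thr2 → (0, 1, 1, 0)
VC(D, invoked at 6): max of VC(B)=(0, 1, 0, 0), then +1 on thread thr1 → (0, 2, 0, 0)
VC(E, invoked at 8): max of VC(A)=(0, 1, 0, 1), VC(B)=(0, 1, 0, 0), then +1 on thread thr3 → (0, 1, 0, 2)
VC(F, invoked at 9): max of VC(B)=(0, 1, 0, 0), VC(C)=(0, 1, 1, 0), then +1 on thread thr2 → (0, 1, 2, 0)
VC(G, invoked at 12): max of VC(F)=(0, 1, 2, 0), then +1 on thread thr2 → (0, 1, 3, 0)
VC(H, invoked at 13): max of VC(G)=(0, 1, 3, 0), then +1 on thread thr0 → (1, 1, 3, 0)
target: VC(E) = (0, 1, 0, 2)

(0, 1, 0, 2)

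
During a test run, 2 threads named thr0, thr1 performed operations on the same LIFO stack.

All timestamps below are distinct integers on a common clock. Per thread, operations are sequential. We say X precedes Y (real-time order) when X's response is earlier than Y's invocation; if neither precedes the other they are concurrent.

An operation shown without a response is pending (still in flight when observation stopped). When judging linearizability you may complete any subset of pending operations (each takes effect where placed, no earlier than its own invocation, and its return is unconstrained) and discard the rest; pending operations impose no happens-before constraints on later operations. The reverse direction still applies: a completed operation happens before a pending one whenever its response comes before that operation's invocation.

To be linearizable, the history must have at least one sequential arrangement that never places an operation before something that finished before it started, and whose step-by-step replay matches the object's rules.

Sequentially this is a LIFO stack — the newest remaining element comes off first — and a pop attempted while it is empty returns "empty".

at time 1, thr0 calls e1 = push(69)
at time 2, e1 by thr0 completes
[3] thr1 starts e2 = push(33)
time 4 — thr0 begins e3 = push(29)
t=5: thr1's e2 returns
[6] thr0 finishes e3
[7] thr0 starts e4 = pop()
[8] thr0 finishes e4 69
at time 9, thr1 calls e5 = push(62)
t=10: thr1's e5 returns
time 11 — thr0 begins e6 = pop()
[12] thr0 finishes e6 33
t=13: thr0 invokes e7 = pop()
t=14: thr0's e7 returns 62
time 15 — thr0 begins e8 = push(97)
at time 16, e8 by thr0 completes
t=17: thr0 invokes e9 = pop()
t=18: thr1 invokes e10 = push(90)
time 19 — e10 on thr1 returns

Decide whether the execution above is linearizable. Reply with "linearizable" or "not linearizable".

cut after 7 events: linearizable; cut after 8 events (e4 responds, time 8): not linearizable
every one of the 2 real-time-consistent orders over 4 completed LIFO stack ops fails the sequential spec
take e1, e2, e3, e4: step 4 already fails, because e4 pop() → 69 cannot occur there
take e1, e3, e2, e4: step 4 already fails, because e4 pop() → 69 cannot occur there

not linearizable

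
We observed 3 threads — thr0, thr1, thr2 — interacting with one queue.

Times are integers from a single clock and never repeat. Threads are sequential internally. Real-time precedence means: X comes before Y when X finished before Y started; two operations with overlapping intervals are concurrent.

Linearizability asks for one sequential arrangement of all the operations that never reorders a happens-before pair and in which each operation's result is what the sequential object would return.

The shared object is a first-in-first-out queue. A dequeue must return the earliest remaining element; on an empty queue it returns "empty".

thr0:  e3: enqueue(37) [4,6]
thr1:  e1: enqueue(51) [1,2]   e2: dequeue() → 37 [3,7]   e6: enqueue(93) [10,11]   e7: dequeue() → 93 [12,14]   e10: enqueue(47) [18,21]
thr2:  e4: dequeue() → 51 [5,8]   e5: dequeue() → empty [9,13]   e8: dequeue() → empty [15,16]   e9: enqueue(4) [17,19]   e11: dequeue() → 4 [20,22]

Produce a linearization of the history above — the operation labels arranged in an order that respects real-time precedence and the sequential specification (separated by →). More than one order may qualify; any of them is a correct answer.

1. e1 enqueue(51), leaving queue <51>
2. e3 enqueue(37), leaving queue <51,37>
3. e4 dequeue() → 51, leaving queue <37>
4. e2 dequeue() → 37, leaving queue <>
5. e5 dequeue() → empty, leaving queue <>
6. e6 enqueue(93), leaving queue <93>
7. e7 dequeue() → 93, leaving queue <>
8. e8 dequeue() → empty, leaving queue <>
9. e9 enqueue(4), leaving queue <4>
10. e10 enqueue(47), leaving queue <4,47>
11. e11 dequeue() → 4, leaving queue <47>

e1 → e3 → e4 → e2 → e5 → e6 → e7 → e8 → e9 → e10 → e11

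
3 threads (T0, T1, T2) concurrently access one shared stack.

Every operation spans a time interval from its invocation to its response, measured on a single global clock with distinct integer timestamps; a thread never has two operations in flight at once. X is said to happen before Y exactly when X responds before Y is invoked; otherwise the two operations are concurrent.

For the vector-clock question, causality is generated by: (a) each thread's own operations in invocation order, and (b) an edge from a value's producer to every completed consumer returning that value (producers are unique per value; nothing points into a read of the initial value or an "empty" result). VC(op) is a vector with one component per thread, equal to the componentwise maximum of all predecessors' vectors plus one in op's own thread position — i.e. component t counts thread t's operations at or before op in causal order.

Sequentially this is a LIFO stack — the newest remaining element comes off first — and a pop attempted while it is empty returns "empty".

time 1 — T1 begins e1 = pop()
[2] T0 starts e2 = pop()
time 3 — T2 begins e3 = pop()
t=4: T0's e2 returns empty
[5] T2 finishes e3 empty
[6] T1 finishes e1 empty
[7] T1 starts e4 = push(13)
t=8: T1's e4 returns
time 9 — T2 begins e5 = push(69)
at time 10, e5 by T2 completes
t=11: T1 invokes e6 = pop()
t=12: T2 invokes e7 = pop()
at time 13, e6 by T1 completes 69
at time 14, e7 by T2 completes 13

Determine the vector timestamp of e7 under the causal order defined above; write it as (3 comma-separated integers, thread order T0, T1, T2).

e3, invoked 3, has no incoming edges; only T2's bump applies → (0, 0, 1)
e1, invoked 1, has no incoming edges; only T1's bump applies → (0, 1, 0)
e2, invoked 2, has no incoming edges; only T0's bump applies → (1, 0, 0)
merge at e5 (invoked 9): VC(e3)=(0, 0, 1), own-thread bump on T2 → (0, 0, 2)
merge at e4 (invoked 7): VC(e1)=(0, 1, 0), own-thread bump on T1 → (0, 2, 0)
merge at e7 (invoked 12): VC(e4)=(0, 2, 0), VC(e5)=(0, 0, 2), own-thread bump on T2 → (0, 2, 3)
merge at e6 (invoked 11): VC(e4)=(0, 2, 0), VC(e5)=(0, 0, 2), own-thread bump on T1 → (0, 3, 2)
target: VC(e7) = (0, 2, 3)

(0, 2, 3)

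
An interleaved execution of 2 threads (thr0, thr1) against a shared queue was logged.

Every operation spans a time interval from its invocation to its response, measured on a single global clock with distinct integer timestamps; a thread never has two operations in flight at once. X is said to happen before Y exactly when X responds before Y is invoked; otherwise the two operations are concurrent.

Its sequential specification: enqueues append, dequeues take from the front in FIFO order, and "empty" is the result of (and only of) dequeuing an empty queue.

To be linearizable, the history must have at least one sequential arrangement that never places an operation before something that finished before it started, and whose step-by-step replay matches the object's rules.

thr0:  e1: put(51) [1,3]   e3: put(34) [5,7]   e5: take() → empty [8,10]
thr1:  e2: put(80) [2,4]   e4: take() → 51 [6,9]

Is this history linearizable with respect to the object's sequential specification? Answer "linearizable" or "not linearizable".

through event 9 a valid linearization exists; event 10 (e5 responding at time 10) ends that
no legal order exists: 6 real-time-consistent candidates over 5 completed queue operations, all rejected
e.g. e1, e2, e3, e4, e5: illegal at step 5, since e5 take() → empty cannot apply there
e.g. e1, e2, e3, e5, e4: illegal at step 4, since e5 take() → empty cannot apply there

not linearizable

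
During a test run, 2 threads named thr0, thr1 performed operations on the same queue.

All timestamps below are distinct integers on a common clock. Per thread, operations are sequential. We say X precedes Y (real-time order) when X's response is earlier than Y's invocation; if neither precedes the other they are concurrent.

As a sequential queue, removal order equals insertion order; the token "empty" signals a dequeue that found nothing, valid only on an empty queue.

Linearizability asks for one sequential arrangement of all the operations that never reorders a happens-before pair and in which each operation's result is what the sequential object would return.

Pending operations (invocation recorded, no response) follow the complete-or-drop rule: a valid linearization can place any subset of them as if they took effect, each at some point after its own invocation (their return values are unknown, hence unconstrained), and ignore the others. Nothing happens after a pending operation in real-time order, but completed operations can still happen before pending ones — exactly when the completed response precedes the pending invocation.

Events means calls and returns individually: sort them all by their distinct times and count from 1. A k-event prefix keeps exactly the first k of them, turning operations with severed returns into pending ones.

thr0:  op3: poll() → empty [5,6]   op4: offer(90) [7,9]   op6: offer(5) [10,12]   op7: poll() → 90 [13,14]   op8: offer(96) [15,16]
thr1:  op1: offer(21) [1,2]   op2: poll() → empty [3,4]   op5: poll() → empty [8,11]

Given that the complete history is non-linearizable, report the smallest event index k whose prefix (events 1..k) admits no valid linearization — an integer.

4

events 1..3 are linearizable; a witness order is op1:
step 1: op1 offer(21) — queue <21>
at event 4 (op2's time-4 response) nothing linearizes any more
take op1, op2: step 2 already fails, because op2 poll() → empty cannot occur there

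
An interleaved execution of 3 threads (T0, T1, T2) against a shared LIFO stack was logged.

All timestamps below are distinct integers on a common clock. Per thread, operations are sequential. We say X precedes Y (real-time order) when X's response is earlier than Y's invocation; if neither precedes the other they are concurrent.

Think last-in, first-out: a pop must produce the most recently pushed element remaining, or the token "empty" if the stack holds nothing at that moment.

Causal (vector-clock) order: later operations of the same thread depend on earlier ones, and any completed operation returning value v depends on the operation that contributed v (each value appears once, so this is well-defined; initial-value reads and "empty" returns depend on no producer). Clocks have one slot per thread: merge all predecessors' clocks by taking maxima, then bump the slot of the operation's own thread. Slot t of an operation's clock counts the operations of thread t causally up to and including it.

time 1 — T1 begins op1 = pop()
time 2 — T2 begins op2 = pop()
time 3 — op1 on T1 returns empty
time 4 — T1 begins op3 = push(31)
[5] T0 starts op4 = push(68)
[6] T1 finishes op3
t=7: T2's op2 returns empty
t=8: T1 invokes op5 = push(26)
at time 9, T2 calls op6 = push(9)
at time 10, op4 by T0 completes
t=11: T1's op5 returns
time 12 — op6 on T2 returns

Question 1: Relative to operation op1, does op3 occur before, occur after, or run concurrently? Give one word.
Answer: after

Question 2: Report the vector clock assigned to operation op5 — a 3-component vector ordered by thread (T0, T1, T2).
Answer: (0, 3, 0)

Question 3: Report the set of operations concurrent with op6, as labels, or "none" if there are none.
Answer: op4, op5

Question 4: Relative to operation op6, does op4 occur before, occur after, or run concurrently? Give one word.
Answer: concurrent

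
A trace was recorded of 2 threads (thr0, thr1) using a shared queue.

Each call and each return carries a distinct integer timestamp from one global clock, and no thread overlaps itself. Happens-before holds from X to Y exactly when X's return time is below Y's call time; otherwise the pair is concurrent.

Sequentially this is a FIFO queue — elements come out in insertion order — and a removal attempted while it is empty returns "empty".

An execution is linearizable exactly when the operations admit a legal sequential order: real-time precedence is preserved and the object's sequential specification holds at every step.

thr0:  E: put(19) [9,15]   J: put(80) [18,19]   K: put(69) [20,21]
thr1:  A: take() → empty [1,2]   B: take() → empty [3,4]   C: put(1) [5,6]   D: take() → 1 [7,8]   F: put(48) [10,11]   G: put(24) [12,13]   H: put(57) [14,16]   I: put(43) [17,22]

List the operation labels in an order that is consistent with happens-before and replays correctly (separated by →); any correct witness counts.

A → B → C → D → E → F → G → H → I → J → K

after step 1 (A take() → empty): queue <>
after step 2 (B take() → empty): queue <>
after step 3 (C put(1)): queue <1>
after step 4 (D take() → 1): queue <>
after step 5 (E put(19)): queue <19>
after step 6 (F put(48)): queue <19,48>
after step 7 (G put(24)): queue <19,48,24>
after step 8 (H put(57)): queue <19,48,24,57>
after step 9 (I put(43)): queue <19,48,24,57,43>
after step 10 (J put(80)): queue <19,48,24,57,43,80>
after step 11 (K put(69)): queue <19,48,24,57,43,80,69>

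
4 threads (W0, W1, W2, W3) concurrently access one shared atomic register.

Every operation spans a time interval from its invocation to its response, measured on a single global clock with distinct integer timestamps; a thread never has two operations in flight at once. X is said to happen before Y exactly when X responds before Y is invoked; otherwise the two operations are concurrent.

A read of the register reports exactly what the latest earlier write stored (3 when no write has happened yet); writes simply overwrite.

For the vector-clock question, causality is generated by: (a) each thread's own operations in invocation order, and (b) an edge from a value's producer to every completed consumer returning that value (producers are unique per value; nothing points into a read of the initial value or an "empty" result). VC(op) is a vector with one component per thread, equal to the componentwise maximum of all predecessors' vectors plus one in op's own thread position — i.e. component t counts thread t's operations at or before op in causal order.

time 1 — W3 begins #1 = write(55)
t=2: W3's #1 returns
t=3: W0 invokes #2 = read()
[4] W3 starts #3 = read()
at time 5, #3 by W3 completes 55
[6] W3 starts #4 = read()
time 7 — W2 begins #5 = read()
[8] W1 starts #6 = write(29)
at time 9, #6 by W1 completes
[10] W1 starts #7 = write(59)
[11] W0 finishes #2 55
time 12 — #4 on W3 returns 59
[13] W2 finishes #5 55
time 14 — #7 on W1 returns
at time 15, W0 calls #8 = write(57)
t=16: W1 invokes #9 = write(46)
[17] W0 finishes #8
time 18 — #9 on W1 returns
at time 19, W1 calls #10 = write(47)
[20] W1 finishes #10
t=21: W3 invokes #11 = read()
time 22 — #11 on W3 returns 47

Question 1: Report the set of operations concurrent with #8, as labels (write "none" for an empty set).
Answer: #9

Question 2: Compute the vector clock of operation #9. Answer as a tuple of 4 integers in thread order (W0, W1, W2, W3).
Answer: (0, 3, 0, 0)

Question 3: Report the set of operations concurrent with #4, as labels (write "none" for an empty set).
Answer: #2, #5, #6, #7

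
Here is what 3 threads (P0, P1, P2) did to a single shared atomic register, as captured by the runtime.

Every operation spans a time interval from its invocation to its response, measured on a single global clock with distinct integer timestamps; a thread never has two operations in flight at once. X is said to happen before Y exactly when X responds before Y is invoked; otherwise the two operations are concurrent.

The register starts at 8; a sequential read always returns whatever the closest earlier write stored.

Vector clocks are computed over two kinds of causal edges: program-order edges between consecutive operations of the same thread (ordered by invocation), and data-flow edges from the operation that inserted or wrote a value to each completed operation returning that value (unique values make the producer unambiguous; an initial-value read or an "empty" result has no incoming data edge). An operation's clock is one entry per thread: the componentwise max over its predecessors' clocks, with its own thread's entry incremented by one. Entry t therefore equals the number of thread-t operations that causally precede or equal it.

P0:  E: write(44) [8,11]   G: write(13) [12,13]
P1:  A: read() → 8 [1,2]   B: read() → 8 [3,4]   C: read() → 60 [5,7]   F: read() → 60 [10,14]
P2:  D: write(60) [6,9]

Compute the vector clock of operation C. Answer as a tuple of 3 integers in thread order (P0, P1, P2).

VC(D, invoked at 6): no causal predecessors; +1 on P2 → (0, 0, 1)
VC(A, invoked at 1): no causal predecessors; +1 on P1 → (0, 1, 0)
VC(E, invoked at 8): no causal predecessors; +1 on P0 → (1, 0, 0)
B (invocation 3): componentwise max over VC(A)=(0, 1, 0), +1 at P1, giving (0, 2, 0)
G (invocation 12): componentwise max over VC(E)=(1, 0, 0), +1 at P0, giving (2, 0, 0)
C (invocation 5): componentwise max over VC(B)=(0, 2, 0), VC(D)=(0, 0, 1), +1 at P1, giving (0, 3, 1)
F (invocation 10): componentwise max over VC(C)=(0, 3, 1), VC(D)=(0, 0, 1), +1 at P1, giving (0, 4, 1)
target: VC(C) = (0, 3, 1)

(0, 3, 1)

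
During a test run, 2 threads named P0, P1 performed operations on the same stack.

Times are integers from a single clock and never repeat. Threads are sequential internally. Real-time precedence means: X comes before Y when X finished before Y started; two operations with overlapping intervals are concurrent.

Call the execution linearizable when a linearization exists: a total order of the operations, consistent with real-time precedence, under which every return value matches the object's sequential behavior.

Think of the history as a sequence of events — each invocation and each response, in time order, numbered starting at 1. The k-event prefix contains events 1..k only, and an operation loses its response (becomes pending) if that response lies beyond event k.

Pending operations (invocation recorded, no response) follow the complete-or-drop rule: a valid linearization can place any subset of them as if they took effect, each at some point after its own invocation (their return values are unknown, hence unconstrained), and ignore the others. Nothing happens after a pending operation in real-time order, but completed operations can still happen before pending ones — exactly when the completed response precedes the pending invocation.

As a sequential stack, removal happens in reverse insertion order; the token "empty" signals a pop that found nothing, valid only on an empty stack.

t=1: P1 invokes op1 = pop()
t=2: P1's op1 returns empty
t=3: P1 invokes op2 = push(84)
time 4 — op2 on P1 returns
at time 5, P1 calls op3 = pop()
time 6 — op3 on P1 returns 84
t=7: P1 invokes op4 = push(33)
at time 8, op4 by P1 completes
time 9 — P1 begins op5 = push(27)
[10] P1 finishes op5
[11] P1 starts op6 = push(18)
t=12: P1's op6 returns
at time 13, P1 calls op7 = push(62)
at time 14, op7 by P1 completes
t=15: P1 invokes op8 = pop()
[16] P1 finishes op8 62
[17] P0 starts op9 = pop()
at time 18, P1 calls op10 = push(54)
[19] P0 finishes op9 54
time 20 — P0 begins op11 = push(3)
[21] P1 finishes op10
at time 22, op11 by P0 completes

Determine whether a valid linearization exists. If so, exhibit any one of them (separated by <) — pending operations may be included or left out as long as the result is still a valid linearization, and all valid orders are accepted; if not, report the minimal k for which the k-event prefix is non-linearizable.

1. op1 pop() → empty, leaving stack <>
2. op2 push(84), leaving stack <84>
3. op3 pop() → 84, leaving stack <>
4. op4 push(33), leaving stack <33>
5. op5 push(27), leaving stack <33,27>
6. op6 push(18), leaving stack <33,27,18>
7. op7 push(62), leaving stack <33,27,18,62>
8. op8 pop() → 62, leaving stack <33,27,18>
9. op10 push(54), leaving stack <33,27,18,54>
10. op9 pop() → 54, leaving stack <33,27,18>
11. op11 push(3), leaving stack <33,27,18,3>

linearizable — witness: op1 < op2 < op3 < op4 < op5 < op6 < op7 < op8 < op10 < op9 < op11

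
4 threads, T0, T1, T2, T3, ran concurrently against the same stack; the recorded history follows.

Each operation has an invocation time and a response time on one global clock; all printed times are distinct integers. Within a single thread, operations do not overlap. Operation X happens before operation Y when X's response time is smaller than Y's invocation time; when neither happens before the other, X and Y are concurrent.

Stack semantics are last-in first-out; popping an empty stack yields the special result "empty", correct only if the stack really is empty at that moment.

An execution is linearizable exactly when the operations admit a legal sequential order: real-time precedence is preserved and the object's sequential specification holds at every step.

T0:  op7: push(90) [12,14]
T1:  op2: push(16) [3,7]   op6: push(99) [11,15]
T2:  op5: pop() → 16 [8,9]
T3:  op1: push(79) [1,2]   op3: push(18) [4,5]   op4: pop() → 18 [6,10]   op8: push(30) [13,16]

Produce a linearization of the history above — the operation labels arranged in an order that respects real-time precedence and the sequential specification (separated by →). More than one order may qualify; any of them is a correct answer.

after step 1 (op1 push(79)): stack <79>
after step 2 (op2 push(16)): stack <79,16>
after step 3 (op3 push(18)): stack <79,16,18>
after step 4 (op4 pop() → 18): stack <79,16>
after step 5 (op5 pop() → 16): stack <79>
after step 6 (op6 push(99)): stack <79,99>
after step 7 (op7 push(90)): stack <79,99,90>
after step 8 (op8 push(30)): stack <79,99,90,30>

op1 → op2 → op3 → op4 → op5 → op6 → op7 → op8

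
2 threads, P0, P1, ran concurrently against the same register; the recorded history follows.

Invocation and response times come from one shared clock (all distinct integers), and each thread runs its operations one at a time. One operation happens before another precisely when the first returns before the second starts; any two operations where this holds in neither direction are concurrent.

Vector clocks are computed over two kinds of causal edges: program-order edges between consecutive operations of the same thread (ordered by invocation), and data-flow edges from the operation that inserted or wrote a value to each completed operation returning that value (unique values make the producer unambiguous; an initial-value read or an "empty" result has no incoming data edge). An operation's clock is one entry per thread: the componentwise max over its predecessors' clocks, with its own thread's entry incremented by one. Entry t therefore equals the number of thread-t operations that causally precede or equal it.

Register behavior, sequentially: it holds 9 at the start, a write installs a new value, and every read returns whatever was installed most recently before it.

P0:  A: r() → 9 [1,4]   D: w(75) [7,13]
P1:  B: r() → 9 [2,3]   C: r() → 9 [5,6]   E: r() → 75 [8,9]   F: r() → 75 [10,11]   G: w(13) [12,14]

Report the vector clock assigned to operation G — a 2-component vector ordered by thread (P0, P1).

B, invoked 2, has no incoming edges; only P1's bump applies → (0, 1)
A, invoked 1, has no incoming edges; only P0's bump applies → (1, 0)
invoked at 5, C merges VC(B)=(0, 1) and bumps P1's slot → (0, 2)
invoked at 7, D merges VC(A)=(1, 0) and bumps P0's slot → (2, 0)
invoked at 8, E merges VC(C)=(0, 2), VC(D)=(2, 0) and bumps P1's slot → (2, 3)
invoked at 10, F merges VC(D)=(2, 0), VC(E)=(2, 3) and bumps P1's slot → (2, 4)
invoked at 12, G merges VC(F)=(2, 4) and bumps P1's slot → (2, 5)
target: VC(G) = (2, 5)

(2, 5)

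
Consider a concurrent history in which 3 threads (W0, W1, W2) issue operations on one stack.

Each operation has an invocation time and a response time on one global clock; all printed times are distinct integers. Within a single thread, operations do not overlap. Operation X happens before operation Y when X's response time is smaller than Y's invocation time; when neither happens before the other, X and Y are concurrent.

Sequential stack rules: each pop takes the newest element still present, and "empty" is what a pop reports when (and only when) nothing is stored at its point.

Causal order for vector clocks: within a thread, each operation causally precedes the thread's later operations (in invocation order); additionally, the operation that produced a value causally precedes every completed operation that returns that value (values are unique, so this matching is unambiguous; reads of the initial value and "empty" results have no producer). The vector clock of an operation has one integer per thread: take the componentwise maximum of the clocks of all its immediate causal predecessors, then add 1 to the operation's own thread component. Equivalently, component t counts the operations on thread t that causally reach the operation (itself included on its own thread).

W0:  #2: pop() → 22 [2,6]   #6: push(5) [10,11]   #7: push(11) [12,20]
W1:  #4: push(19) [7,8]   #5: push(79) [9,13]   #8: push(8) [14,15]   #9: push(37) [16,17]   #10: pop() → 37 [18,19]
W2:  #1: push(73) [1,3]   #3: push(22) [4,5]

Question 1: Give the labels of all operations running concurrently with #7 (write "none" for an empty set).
#10, #5, #8, #9

#7 runs from 12 to 20; window-overlapping ops are concurrent
#1 [1,3]: before
#2 [2,6]: before
#3 [4,5]: before
#4 [7,8]: before
#5 [9,13]: concurrent
#6 [10,11]: before
#8 [14,15]: concurrent
#9 [16,17]: concurrent
#10 [18,19]: concurrent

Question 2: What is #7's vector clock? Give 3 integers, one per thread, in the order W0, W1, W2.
(3, 0, 2)

#1 (invocation 1): nothing precedes it; W2's component alone gives (0, 0, 1)
#4 (invocation 7): nothing precedes it; W1's component alone gives (0, 1, 0)
from VC(#1)=(0, 0, 1), #3 (invoked 4) maxes components and bumps W2 → (0, 0, 2)
from VC(#4)=(0, 1, 0), #5 (invoked 9) maxes components and bumps W1 → (0, 2, 0)
from VC(#5)=(0, 2, 0), #8 (invoked 14) maxes components and bumps W1 → (0, 3, 0)
from VC(#3)=(0, 0, 2), #2 (invoked 2) maxes components and bumps W0 → (1, 0, 2)
from VC(#8)=(0, 3, 0), #9 (invoked 16) maxes components and bumps W1 → (0, 4, 0)
from VC(#2)=(1, 0, 2), #6 (invoked 10) maxes components and bumps W0 → (2, 0, 2)
from VC(#9)=(0, 4, 0), #10 (invoked 18) maxes components and bumps W1 → (0, 5, 0)
from VC(#6)=(2, 0, 2), #7 (invoked 12) maxes components and bumps W0 → (3, 0, 2)
target: VC(#7) = (3, 0, 2)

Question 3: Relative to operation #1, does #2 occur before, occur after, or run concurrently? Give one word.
concurrent

#2 spans [2,6], #1 spans [1,3]
the intervals overlap in both directions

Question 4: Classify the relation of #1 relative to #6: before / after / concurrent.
before

#1 spans [1,3], #6 spans [10,11]
resp(#1)=3 < inv(#6)=10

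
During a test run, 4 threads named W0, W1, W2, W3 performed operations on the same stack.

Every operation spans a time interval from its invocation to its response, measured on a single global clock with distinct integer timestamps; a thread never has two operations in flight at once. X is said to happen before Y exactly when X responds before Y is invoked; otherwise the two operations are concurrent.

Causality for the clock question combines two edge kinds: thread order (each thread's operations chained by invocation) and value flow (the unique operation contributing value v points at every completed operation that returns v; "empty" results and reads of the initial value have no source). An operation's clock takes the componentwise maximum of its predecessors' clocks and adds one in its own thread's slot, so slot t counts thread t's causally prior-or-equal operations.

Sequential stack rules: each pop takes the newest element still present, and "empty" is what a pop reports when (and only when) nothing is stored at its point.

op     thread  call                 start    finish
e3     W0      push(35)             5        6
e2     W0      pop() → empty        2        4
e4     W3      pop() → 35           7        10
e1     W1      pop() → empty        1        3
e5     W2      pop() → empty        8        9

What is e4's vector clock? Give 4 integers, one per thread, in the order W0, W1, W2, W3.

(2, 0, 0, 1)

VC(e5, invoked at 8): no causal predecessors; +1 on W2 → (0, 0, 1, 0)
VC(e1, invoked at 1): no causal predecessors; +1 on W1 → (0, 1, 0, 0)
VC(e2, invoked at 2): no causal predecessors; +1 on W0 → (1, 0, 0, 0)
from VC(e2)=(1, 0, 0, 0), e3 (invoked 5) maxes components and bumps W0 → (2, 0, 0, 0)
from VC(e3)=(2, 0, 0, 0), e4 (invoked 7) maxes components and bumps W3 → (2, 0, 0, 1)
target: VC(e4) = (2, 0, 0, 1)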